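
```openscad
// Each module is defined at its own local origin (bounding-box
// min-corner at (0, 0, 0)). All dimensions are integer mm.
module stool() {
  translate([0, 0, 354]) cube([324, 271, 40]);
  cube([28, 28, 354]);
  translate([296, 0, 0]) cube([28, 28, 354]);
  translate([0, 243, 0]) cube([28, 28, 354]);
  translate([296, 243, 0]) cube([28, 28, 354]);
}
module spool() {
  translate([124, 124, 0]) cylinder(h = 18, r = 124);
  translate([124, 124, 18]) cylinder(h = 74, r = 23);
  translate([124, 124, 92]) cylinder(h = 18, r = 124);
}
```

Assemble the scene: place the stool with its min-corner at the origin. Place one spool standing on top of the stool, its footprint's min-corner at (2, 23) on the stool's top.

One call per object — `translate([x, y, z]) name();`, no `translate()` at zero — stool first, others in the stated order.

stool();
translate([2, 23, 394]) spool();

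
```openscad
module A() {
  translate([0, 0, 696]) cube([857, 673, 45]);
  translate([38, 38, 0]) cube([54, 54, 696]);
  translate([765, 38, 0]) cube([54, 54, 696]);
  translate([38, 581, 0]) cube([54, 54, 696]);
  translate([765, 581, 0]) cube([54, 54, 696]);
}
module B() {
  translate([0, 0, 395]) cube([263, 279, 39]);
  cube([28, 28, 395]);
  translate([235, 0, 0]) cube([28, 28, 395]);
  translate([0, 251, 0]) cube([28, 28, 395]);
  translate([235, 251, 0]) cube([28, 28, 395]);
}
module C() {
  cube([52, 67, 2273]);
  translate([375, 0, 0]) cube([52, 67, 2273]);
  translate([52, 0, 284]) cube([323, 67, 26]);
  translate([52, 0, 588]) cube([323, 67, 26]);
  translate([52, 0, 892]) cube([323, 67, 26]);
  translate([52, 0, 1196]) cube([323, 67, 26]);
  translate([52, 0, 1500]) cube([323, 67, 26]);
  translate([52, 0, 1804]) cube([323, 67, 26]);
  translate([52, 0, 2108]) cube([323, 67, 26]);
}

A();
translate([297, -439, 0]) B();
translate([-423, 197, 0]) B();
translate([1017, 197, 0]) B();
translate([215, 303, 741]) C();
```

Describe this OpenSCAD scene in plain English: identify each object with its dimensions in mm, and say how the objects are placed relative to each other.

A is a rectangular dining table. The top is 857×673×45 mm with its upper surface at z = 741 mm. It stands on four 54×54 mm square legs, each inset 38 mm from the nearest pair of top edges, running from the floor to the underside of the top.

B is a four-legged stool. The seat is a 263×279×39 mm slab whose top surface is at z = 434 mm; four square legs, each 28×28 mm in cross-section, run from the floor (z = 0) to the underside of the seat, each flush with a corner of the seat.

C is a wooden ladder with two side rails of 52×67 mm section and 2273 mm height, set 427 mm apart overall. Between them run 7 rectangular rungs (67 mm deep, 26 mm thick), front faces flush with the rails' −y face. The bottom of the first rung is 284 mm above the floor and each subsequent rung is 304 mm higher than the one below.

Three stools sit around the table at the −y, −x, +x sides. The ladder is on top of the table, centred.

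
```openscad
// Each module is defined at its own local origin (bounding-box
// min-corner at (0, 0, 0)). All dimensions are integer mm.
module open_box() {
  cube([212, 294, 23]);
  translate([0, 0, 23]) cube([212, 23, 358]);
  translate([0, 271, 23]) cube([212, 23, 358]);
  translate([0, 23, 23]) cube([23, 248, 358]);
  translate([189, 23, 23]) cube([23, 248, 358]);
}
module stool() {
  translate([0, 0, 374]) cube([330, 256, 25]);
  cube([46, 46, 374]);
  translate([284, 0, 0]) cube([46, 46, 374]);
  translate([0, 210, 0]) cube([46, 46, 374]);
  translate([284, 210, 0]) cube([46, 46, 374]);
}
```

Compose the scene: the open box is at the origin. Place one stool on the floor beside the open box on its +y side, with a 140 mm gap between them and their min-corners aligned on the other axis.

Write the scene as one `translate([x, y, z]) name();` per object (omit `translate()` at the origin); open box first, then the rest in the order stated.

open_box();
translate([0, 434, 0]) stool();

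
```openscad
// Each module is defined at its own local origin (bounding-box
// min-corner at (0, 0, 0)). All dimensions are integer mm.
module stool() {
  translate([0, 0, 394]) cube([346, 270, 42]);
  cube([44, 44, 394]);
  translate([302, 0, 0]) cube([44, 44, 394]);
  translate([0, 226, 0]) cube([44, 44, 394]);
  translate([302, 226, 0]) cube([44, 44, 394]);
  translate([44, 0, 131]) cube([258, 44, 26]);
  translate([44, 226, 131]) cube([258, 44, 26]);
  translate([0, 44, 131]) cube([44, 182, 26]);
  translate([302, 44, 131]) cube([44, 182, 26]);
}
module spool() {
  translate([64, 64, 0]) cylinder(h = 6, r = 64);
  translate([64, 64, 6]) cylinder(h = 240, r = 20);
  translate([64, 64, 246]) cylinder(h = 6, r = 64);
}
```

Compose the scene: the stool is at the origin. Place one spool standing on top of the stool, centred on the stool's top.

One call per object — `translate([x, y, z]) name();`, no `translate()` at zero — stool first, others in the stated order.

stool();
translate([109, 71, 436]) spool();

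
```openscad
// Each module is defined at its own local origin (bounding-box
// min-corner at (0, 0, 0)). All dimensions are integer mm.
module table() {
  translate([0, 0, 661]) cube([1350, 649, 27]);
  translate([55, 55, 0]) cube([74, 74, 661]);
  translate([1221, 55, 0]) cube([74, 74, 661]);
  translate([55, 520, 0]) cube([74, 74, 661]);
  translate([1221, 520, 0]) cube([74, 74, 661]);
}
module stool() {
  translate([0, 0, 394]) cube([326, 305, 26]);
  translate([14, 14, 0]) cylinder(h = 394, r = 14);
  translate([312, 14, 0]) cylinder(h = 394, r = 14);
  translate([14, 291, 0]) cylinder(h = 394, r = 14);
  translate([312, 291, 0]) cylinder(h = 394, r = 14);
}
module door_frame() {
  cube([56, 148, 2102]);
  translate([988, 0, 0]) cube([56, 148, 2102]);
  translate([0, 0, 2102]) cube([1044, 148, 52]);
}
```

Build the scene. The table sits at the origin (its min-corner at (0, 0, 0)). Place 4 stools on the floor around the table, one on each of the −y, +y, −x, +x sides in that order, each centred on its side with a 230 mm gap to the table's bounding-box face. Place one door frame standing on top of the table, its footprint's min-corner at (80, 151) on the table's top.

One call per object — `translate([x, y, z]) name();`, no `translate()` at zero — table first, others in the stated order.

table();
translate([512, -535, 0]) stool();
translate([512, 879, 0]) stool();
translate([-556, 172, 0]) stool();
translate([1580, 172, 0]) stool();
translate([80, 151, 688]) door_frame();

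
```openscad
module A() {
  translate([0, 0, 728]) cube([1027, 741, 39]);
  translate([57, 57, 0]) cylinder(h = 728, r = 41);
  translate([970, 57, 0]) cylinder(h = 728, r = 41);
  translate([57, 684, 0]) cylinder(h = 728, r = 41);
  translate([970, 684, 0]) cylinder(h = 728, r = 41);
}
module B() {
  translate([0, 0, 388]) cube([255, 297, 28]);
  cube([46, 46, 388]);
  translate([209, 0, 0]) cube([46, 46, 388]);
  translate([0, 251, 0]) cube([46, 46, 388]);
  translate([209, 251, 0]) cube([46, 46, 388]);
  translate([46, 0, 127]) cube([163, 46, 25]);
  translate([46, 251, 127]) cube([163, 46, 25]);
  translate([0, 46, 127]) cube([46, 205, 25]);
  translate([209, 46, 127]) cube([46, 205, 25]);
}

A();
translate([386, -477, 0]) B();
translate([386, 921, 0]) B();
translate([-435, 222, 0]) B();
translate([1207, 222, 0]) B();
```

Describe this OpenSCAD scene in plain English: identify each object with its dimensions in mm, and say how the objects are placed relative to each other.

A is a table: top 1027 mm (x) × 741 mm (y), 39 mm thick, upper face at z = 767 mm, on four round legs of 82 mm diameter, each leg's bounding box inset 16 mm from the nearest pair of top edges, running from z = 0 to the bottom of the top.

B is a four-legged stool. The seat is a 255×297×28 mm slab whose top surface is at z = 416 mm; four square legs, each 46×46 mm in cross-section, run from the floor (z = 0) to the underside of the seat, each flush with a corner of the seat. Four stretchers, 46 mm wide and 25 mm tall, connect adjacent legs with their undersides at z = 127 mm, each running between the inner faces of the legs it joins and aligned with the legs' outer faces on the other axis.

Four stools sit around the table at the −y, +y, −x, +x sides.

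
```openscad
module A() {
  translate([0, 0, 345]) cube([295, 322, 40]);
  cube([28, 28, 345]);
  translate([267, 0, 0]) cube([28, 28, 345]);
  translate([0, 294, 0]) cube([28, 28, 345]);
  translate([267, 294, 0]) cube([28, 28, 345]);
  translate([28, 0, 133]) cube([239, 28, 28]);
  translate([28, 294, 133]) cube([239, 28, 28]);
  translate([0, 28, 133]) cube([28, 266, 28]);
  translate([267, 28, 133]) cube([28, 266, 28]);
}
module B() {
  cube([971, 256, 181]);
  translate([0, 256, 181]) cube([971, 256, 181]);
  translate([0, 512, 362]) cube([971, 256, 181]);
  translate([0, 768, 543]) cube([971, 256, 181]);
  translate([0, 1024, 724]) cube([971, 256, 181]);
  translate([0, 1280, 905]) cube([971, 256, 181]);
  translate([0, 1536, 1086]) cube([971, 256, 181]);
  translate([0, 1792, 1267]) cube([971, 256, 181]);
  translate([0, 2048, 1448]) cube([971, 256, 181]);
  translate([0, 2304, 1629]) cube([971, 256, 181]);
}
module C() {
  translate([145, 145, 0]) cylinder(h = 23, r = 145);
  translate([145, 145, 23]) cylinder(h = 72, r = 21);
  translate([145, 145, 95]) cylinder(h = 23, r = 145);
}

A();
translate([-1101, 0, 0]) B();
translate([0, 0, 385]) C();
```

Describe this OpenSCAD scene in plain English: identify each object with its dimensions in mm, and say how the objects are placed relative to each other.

A is a four-legged stool. The seat is a 295×322×40 mm slab whose top surface is at z = 385 mm; four square legs, each 28×28 mm in cross-section, run from the floor (z = 0) to the underside of the seat, each flush with a corner of the seat. Four stretchers, 28 mm wide and 28 mm tall, connect adjacent legs with their undersides at z = 133 mm, each running between the inner faces of the legs it joins and aligned with the legs' outer faces on the other axis.

B is a straight staircase of 10 solid steps. Each step is 971 mm wide (x), 256 mm deep (y, the going) and 181 mm tall (the rise). The first step rests on the floor; each subsequent step sits one going further in +y and one rise higher in +z, directly behind and above the previous step with no overlap.

C is a spool: two coaxial disc flanges of radius 145 mm and thickness 23 mm, joined by a core cylinder of radius 21 mm and height 72 mm. The lower flange rests on z = 0 and the three cylinders share a vertical axis.

The staircase is on the floor beside the stool on its −x side. The spool is on top of the stool.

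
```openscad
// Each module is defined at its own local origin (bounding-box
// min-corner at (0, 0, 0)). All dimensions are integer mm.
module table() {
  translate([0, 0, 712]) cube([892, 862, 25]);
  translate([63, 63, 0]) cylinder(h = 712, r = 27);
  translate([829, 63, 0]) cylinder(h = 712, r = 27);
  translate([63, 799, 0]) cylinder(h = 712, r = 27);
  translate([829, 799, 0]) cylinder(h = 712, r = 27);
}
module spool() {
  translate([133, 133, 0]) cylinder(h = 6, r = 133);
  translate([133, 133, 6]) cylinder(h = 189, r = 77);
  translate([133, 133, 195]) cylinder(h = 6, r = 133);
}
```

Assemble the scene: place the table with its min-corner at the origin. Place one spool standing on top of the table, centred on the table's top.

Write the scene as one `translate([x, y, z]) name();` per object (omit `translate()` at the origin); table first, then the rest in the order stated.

table();
translate([313, 298, 737]) spool();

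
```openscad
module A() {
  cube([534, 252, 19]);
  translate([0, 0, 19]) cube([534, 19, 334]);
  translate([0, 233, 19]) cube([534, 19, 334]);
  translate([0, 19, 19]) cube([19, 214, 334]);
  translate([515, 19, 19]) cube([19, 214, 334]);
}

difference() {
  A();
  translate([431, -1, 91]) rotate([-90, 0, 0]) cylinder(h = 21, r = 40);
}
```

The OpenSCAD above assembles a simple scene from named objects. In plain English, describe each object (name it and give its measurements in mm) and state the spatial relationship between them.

A is an open storage box with external size 534×252×353 mm and wall thickness 19 mm (the base is also 19 mm thick). The base covers the whole footprint; the four walls stand on the base, with the y-facing walls full-width and the x-facing walls fitting between their inner faces.

The open box has a circular hole of radius 40 mm through its front wall, centred at (x = 431, z = 91).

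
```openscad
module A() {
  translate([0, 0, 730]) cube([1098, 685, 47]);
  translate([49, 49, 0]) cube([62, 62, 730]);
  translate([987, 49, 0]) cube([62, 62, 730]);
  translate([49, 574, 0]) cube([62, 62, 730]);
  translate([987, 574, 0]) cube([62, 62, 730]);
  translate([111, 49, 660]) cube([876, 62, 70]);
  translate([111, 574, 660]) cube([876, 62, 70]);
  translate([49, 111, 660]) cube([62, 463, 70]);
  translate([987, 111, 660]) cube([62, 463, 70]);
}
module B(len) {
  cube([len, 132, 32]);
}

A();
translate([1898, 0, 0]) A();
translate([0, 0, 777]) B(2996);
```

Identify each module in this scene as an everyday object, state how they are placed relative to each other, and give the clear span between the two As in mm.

Second table starts at x = 1898; first ends at x = 1098; clear span = 1898 − 1098 = 800 mm.

A is a table. B is a beam. A beam spans the tops of two tables. The clear span between the two tables is 800 mm.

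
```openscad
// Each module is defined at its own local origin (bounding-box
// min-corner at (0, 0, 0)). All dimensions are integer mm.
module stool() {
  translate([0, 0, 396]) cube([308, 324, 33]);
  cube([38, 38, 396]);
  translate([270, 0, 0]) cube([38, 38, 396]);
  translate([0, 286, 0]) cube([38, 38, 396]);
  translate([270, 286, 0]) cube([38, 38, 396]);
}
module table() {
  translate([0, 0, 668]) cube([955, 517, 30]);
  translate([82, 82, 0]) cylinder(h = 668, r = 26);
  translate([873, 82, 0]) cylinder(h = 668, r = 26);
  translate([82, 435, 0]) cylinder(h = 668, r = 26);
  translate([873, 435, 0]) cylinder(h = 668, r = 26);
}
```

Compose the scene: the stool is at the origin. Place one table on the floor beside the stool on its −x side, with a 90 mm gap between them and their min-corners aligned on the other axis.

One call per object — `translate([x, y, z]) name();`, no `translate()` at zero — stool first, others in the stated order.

stool();
translate([-1045, 0, 0]) table();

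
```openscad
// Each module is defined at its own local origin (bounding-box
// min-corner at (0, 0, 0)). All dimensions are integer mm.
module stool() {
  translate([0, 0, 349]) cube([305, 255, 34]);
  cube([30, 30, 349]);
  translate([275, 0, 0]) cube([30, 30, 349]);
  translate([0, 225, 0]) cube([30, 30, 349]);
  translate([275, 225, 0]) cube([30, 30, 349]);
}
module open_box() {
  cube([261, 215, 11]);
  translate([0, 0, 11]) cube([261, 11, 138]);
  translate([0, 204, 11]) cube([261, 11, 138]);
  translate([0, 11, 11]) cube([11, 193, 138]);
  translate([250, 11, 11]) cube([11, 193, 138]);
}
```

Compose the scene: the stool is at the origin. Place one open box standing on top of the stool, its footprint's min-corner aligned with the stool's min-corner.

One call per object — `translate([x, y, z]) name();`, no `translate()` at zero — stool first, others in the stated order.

stool();
translate([0, 0, 383]) open_box();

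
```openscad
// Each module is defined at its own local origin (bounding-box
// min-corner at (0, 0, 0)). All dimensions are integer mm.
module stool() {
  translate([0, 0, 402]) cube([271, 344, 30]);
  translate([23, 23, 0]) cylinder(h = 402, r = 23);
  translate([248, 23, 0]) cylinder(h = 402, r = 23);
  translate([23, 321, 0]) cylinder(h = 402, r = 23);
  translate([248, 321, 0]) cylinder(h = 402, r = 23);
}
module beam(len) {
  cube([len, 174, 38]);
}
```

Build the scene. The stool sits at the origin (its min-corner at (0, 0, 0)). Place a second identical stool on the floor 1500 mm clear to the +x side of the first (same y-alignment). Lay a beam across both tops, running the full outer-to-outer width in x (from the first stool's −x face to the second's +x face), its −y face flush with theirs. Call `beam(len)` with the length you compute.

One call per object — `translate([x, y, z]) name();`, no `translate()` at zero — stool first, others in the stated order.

stool();
translate([1771, 0, 0]) stool();
translate([0, 0, 432]) beam(2042);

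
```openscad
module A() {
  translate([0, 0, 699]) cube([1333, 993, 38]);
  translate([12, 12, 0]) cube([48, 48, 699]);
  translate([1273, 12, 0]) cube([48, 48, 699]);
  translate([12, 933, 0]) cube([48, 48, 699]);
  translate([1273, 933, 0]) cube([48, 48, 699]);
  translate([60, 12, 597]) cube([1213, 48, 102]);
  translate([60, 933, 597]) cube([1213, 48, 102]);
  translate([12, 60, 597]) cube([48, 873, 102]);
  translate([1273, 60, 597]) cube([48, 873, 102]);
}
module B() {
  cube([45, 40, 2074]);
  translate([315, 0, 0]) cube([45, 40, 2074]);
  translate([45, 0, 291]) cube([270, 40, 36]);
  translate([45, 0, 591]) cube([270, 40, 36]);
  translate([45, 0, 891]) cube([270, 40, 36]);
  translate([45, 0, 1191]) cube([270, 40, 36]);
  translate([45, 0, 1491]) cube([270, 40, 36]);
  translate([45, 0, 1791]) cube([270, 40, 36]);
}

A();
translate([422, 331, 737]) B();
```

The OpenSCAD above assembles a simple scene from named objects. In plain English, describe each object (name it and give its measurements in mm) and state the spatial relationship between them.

A is a table with a 1333×993 mm rectangular top, 38 mm thick, top surface at z = 737 mm, supported by four 48×48 mm square legs, each inset 12 mm from the nearest pair of top edges, running from the floor. Four apron rails, 48 mm thick and 102 mm tall, run between adjacent legs with their top edges flush with the underside of the top and their outer faces flush with the legs' outer faces.

B is a straight ladder. Two 45×40 mm vertical rails, 2074 mm tall, stand 360 mm apart (outside-to-outside) with their front faces coplanar on the −y side. 6 rungs, each 40 mm deep and 36 mm tall, span between the inner faces of the rails, front faces flush with the rails. The lowest rung's underside is at z = 291 mm and rungs are spaced 300 mm apart (underside to underside).

The ladder is on top of the table.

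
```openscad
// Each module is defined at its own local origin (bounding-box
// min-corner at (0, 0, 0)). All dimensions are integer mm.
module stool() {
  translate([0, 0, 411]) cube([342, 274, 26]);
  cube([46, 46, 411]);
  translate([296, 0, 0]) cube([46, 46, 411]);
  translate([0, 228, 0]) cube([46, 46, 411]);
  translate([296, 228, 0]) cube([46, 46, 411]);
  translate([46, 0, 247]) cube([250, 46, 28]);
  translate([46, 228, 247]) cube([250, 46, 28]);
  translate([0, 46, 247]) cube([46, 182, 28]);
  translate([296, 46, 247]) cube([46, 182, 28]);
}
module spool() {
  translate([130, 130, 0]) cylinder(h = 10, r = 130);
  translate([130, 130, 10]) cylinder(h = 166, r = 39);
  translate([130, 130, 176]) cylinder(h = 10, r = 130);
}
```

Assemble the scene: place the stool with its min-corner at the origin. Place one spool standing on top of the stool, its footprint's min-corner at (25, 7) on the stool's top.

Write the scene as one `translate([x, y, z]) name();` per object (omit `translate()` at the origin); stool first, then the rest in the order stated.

stool();
translate([25, 7, 437]) spool();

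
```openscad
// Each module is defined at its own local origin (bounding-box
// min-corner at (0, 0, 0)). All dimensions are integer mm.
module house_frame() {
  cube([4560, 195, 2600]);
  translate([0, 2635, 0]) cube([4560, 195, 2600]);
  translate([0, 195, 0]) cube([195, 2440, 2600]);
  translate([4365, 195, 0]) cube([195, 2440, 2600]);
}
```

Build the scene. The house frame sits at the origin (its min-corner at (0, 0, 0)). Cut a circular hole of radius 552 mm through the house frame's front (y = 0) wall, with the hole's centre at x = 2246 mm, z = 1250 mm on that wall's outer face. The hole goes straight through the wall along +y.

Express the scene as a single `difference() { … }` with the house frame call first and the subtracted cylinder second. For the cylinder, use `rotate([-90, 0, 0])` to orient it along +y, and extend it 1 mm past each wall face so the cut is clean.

difference() {
  house_frame();
  translate([2246, -1, 1250]) rotate([-90, 0, 0]) cylinder(h = 197, r = 552);
}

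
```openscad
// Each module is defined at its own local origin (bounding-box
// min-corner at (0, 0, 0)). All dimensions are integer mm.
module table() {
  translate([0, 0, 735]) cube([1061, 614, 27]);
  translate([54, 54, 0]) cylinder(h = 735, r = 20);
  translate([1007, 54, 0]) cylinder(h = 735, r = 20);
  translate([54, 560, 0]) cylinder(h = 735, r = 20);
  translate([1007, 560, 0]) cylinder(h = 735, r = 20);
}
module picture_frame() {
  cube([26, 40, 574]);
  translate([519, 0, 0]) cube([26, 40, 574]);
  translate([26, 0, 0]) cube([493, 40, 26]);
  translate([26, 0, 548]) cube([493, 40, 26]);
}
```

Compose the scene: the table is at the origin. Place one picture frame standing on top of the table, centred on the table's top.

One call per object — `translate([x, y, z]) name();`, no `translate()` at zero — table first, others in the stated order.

table();
translate([258, 287, 762]) picture_frame();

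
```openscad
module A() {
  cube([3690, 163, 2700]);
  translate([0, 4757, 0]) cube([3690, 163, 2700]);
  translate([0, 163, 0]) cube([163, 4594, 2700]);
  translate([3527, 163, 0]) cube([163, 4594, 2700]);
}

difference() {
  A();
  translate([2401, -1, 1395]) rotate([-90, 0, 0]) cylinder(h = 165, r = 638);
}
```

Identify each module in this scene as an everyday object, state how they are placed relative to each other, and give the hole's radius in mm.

A is a house frame. The house frame has a circular hole through its front wall. The hole's radius is 638 mm.

The subtracted cylinder has r = 638 mm.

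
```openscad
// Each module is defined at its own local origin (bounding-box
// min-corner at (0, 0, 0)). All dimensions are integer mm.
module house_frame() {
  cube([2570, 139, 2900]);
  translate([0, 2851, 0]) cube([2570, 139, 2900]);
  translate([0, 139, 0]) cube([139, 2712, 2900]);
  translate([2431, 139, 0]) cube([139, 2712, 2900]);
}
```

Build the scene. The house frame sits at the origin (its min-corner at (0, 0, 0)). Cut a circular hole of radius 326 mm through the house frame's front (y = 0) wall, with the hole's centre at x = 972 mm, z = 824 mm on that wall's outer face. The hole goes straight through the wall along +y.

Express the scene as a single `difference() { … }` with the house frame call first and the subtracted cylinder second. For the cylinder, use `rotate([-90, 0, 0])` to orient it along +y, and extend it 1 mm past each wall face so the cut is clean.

difference() {
  house_frame();
  translate([972, -1, 824]) rotate([-90, 0, 0]) cylinder(h = 141, r = 326);
}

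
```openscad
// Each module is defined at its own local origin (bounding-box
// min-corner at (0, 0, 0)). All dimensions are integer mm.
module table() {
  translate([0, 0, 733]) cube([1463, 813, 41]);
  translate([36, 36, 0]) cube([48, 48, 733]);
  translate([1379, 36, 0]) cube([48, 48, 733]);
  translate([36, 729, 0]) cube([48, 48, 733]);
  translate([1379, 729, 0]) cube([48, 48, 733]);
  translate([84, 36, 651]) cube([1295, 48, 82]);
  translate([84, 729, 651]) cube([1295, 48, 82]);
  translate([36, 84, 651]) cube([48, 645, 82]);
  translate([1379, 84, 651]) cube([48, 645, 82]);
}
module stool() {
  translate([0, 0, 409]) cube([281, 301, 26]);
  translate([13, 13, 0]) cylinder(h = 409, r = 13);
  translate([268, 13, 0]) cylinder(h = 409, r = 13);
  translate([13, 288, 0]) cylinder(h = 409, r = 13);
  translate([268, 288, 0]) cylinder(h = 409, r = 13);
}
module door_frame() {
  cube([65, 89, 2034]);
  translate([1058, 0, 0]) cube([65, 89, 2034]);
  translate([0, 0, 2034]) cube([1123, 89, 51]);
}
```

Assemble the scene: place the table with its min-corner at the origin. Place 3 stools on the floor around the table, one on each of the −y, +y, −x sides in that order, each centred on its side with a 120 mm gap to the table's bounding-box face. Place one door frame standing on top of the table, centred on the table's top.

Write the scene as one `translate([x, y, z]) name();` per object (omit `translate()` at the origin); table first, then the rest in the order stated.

table();
translate([591, -421, 0]) stool();
translate([591, 933, 0]) stool();
translate([-401, 256, 0]) stool();
translate([170, 362, 774]) door_frame();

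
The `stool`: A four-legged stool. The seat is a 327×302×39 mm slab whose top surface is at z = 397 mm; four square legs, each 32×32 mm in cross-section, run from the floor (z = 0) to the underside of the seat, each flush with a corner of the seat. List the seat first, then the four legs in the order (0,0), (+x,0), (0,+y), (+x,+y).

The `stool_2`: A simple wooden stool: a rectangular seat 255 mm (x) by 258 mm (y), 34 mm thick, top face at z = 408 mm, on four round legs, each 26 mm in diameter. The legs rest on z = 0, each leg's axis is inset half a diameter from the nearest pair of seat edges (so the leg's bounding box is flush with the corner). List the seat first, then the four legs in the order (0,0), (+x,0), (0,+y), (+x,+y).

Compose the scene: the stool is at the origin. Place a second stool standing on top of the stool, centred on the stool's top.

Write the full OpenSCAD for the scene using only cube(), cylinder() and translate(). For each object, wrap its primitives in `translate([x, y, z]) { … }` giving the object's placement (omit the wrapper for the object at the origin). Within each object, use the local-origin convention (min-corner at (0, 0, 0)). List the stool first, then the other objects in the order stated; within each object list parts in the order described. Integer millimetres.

translate([0, 0, 358]) cube([327, 302, 39]);
cube([32, 32, 358]);
translate([295, 0, 0]) cube([32, 32, 358]);
translate([0, 270, 0]) cube([32, 32, 358]);
translate([295, 270, 0]) cube([32, 32, 358]);
translate([36, 22, 397]) {
  translate([0, 0, 374]) cube([255, 258, 34]);
  translate([13, 13, 0]) cylinder(h = 374, r = 13);
  translate([242, 13, 0]) cylinder(h = 374, r = 13);
  translate([13, 245, 0]) cylinder(h = 374, r = 13);
  translate([242, 245, 0]) cylinder(h = 374, r = 13);
}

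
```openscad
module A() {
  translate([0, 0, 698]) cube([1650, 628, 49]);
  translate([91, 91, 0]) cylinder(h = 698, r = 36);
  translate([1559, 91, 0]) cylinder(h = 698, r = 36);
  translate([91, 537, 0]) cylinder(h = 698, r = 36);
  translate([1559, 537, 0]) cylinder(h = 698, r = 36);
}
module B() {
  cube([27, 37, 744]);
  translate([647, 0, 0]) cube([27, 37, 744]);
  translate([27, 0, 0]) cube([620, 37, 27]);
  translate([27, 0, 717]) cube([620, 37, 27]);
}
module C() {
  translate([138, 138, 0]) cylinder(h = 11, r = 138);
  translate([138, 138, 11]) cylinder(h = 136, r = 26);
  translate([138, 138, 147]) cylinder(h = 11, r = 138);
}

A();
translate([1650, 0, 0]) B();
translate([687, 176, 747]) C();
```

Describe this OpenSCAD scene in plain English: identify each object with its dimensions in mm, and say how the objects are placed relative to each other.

A is a table: top 1650 mm (x) × 628 mm (y), 49 mm thick, upper face at z = 747 mm, on four round legs of 72 mm diameter, each leg's bounding box inset 55 mm from the nearest pair of top edges, running from z = 0 to the bottom of the top.

B is a rectangular picture frame lying in the x–z plane (depth along y). The opening is 620 mm wide (x) by 690 mm tall (z), surrounded by a border 27 mm wide on all four sides. The frame is 37 mm deep and is made of two full-height vertical stiles with two horizontal rails fitted between them.

C is a spool: two coaxial disc flanges of radius 138 mm and thickness 11 mm, joined by a core cylinder of radius 26 mm and height 136 mm. The lower flange rests on z = 0 and the three cylinders share a vertical axis.

The picture frame is against the table's +x side, with their −y faces flush. The spool is on top of the table, centred.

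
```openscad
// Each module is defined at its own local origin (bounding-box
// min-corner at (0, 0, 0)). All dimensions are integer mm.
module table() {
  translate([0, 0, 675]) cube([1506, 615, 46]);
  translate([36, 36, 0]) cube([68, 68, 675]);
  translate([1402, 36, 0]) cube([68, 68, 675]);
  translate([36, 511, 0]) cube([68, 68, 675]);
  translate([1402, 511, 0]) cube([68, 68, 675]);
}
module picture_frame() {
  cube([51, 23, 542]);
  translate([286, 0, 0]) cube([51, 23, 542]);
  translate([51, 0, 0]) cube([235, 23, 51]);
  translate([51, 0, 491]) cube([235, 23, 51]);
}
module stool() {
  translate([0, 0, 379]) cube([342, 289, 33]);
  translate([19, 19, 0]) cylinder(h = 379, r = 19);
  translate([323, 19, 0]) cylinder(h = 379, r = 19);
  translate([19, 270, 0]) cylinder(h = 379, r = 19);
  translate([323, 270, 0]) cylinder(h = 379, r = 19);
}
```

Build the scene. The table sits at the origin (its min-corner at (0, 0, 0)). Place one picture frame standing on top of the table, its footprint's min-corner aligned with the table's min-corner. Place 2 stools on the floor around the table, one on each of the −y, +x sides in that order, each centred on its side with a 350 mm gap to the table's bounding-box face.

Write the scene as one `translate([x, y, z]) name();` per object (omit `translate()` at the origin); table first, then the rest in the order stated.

table();
translate([0, 0, 721]) picture_frame();
translate([582, -639, 0]) stool();
translate([1856, 163, 0]) stool();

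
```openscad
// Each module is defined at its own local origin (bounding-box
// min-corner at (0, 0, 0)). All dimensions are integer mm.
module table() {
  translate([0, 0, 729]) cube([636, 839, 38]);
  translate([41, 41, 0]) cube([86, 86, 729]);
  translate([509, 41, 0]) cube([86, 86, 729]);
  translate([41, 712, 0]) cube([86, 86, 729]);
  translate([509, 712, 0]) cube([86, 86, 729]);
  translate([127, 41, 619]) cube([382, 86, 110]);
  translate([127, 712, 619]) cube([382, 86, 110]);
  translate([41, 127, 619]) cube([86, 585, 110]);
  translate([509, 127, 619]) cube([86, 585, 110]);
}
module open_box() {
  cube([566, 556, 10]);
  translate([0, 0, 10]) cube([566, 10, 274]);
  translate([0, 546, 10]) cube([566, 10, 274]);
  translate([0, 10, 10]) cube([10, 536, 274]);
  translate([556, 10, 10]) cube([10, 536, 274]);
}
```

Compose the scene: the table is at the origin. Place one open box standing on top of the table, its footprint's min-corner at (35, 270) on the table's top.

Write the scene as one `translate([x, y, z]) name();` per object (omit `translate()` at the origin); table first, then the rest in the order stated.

table();
translate([35, 270, 767]) open_box();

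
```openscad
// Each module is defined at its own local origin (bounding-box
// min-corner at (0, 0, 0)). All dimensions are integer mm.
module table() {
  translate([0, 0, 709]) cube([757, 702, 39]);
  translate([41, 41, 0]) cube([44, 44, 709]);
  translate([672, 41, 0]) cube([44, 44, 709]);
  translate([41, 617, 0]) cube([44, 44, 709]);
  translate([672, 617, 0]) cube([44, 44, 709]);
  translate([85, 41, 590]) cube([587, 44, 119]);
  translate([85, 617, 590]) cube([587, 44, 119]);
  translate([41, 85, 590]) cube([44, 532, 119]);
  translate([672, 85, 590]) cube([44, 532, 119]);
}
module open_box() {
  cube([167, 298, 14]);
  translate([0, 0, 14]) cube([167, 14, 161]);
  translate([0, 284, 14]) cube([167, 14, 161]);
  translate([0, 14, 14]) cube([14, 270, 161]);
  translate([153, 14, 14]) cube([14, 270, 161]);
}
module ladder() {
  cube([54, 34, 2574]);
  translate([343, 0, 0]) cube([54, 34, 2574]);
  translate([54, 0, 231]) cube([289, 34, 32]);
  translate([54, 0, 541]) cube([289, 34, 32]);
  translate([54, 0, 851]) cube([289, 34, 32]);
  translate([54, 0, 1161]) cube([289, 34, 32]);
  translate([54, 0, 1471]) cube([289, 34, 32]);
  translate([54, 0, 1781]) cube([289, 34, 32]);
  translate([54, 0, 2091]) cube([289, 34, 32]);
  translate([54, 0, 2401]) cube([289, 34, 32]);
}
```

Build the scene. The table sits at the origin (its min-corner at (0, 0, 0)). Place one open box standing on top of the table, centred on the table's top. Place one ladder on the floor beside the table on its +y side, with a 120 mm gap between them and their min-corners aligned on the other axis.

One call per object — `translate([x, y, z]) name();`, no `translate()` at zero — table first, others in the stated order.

table();
translate([295, 202, 748]) open_box();
translate([0, 822, 0]) ladder();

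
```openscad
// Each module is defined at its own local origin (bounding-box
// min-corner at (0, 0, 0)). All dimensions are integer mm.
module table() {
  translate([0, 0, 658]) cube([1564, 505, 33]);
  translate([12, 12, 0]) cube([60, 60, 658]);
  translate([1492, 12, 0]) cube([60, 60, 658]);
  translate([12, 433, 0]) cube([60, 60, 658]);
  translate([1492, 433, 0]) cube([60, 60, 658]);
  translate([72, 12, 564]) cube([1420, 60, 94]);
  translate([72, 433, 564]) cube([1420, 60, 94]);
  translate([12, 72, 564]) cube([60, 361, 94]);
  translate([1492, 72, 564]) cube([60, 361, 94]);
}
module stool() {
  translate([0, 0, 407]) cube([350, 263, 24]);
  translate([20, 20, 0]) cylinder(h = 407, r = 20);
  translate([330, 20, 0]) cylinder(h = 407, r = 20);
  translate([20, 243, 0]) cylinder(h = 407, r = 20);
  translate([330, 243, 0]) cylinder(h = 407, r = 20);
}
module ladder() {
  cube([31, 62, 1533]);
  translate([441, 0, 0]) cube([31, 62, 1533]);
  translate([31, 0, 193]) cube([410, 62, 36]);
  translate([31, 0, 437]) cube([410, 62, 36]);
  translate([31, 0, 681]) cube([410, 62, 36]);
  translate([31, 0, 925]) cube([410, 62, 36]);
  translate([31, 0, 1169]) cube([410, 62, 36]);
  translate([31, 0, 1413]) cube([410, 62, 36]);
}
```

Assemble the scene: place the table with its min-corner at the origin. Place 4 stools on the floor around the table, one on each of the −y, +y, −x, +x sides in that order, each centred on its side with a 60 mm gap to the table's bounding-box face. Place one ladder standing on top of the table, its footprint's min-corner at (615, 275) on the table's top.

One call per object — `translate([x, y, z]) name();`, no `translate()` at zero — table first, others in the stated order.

table();
translate([607, -323, 0]) stool();
translate([607, 565, 0]) stool();
translate([-410, 121, 0]) stool();
translate([1624, 121, 0]) stool();
translate([615, 275, 691]) ladder();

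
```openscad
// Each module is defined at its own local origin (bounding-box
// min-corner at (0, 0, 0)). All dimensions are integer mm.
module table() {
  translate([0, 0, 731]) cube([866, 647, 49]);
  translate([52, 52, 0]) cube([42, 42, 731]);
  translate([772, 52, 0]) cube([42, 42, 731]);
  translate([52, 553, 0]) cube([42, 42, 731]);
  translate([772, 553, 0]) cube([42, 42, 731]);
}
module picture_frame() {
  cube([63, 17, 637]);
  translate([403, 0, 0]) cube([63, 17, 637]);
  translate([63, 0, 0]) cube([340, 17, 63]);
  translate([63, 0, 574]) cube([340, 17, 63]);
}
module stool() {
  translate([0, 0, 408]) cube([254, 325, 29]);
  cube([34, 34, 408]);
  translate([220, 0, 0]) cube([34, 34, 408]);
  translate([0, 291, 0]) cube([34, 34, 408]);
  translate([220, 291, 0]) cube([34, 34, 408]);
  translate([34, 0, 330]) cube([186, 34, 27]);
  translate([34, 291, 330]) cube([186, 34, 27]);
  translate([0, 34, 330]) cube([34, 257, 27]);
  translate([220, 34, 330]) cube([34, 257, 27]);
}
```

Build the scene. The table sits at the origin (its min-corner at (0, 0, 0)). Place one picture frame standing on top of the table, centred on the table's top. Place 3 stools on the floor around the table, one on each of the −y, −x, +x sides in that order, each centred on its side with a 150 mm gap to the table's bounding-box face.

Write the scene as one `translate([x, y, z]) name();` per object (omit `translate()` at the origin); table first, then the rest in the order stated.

table();
translate([200, 315, 780]) picture_frame();
translate([306, -475, 0]) stool();
translate([-404, 161, 0]) stool();
translate([1016, 161, 0]) stool();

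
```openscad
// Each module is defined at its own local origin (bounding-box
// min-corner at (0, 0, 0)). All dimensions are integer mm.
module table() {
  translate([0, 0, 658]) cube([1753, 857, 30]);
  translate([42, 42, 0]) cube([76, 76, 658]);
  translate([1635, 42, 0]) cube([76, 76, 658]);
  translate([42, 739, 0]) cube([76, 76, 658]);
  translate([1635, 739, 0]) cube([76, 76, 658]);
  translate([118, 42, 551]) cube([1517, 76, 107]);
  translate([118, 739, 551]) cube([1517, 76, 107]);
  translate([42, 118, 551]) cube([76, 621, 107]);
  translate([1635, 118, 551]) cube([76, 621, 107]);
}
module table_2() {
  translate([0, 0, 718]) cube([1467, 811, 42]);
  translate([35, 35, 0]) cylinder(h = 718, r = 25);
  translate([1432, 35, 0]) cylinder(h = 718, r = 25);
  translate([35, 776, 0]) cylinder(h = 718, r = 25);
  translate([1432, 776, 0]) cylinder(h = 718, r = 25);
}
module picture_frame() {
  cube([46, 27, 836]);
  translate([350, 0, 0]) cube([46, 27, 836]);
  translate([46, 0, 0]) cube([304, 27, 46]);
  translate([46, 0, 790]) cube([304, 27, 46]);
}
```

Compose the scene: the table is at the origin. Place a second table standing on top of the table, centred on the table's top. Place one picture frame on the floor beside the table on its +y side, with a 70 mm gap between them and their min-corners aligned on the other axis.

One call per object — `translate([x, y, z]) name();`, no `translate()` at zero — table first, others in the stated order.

table();
translate([143, 23, 688]) table_2();
translate([0, 927, 0]) picture_frame();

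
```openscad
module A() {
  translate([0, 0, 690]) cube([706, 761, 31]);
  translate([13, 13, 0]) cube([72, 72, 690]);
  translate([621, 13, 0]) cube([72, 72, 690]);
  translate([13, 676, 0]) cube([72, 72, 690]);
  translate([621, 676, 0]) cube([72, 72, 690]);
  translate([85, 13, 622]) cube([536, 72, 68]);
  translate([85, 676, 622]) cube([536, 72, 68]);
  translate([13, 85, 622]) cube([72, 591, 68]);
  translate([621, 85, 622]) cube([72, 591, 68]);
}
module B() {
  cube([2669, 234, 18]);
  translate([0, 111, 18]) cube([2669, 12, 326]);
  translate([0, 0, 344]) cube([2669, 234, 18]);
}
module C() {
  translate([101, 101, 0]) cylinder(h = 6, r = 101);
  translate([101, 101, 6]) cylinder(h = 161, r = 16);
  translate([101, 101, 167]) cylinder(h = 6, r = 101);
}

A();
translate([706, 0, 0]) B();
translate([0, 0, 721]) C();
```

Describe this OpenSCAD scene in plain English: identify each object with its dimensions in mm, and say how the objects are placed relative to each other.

A is a table with a 706×761 mm rectangular top, 31 mm thick, top surface at z = 721 mm, supported by four 72×72 mm square legs, each inset 13 mm from the nearest pair of top edges, running from the floor. Four apron rails, 72 mm thick and 68 mm tall, run between adjacent legs with their top edges flush with the underside of the top and their outer faces flush with the legs' outer faces.

B is an I-beam lying along x, 2669 mm long. Overall section height 362 mm. Two flanges 234 mm wide (y) and 18 mm thick, one on the floor and one at the top; a web 12 mm thick runs between them, centred on the flange width.

C is a spool: two coaxial disc flanges of radius 101 mm and thickness 6 mm, joined by a core cylinder of radius 16 mm and height 161 mm. The lower flange rests on z = 0 and the three cylinders share a vertical axis.

The I-beam is against the table's +x side, with their −y faces flush. The spool is on top of the table.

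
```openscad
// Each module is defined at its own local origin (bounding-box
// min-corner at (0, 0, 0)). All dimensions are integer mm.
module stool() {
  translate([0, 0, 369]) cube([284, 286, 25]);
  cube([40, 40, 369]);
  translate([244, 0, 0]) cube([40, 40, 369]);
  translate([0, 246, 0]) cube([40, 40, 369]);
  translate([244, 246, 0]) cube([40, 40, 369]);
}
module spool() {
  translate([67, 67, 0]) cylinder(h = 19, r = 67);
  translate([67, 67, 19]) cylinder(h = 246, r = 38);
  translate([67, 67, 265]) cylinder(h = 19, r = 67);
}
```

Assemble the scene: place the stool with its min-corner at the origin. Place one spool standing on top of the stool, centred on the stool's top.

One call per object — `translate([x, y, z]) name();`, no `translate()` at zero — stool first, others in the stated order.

stool();
translate([75, 76, 394]) spool();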